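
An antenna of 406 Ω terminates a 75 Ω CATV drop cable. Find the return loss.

Γ = (406 − 75)/(406 + 75) = 0.688
RL = −20·log₁₀|Γ| = −20·log₁₀(0.688)

RL ≈ 3.25 dB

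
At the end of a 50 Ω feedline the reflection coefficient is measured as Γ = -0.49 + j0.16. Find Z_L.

Z_L = Z_0·(1 + Γ)/(1 − Γ) = 50·(0.51 + j0.16)/(1.49 − j0.16)

Z_L ≈ 16.3 + j7.12 Ω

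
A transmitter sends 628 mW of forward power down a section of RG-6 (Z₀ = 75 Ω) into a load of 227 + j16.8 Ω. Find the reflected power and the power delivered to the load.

P_reflected ≈ 161 mW; P_delivered ≈ 467 mW

|Γ| = |(152 + j16.8)/(302 + j16.8)| = 0.506
|Γ|² = 0.256
P_refl = |Γ|²·P_inc = 161 mW, P_del = (1 − |Γ|²)·P_inc = 467 mW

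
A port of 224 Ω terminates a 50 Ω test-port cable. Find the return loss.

RL ≈ 3.94 dB

Γ = (224 − 50)/(224 + 50) = 0.635
RL = −20·log₁₀|Γ| = −20·log₁₀(0.635)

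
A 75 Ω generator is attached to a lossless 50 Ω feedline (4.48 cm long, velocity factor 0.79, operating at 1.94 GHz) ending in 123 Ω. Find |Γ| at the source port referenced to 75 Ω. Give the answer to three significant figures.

λ = v/f = 0.79·c / 1.94 GHz = 0.122 m
βl = 2π·l/λ = 2π × 0.367 = 132°
tan(βl) = -1.11
Z_in = Z_0·(Z_L + jZ_0·tanβl)/(Z_0 + jZ_L·tanβl) = 32.5 + j33.2 Ω
Γ_s = (Z_in − Z_s)/(Z_in + Z_s) = (-42.5 + j33.2)/(107 + j33.2), |Γ_s| = 0.48

|Γ| ≈ 0.48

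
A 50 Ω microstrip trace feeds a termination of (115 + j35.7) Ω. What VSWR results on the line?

VSWR ≈ 2.57

Γ = (Z_L − Z_0)/(Z_L + Z_0) = (65 + j35.7)/(165 + j35.7)
|Γ| = 74.2/169 = 0.439
VSWR = (1 + |Γ|)/(1 − |Γ|) = 1.44/0.561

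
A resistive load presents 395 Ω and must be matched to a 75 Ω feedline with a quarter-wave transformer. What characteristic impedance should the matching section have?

Z_qwt = √(Z_0·R_L) = √(75 × 395) = √29620

Z_qwt ≈ 172 Ω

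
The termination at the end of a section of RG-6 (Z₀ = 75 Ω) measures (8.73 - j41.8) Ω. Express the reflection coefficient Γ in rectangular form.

Γ = (Z_L − Z_0)/(Z_L + Z_0) = (-66.27 − j41.8)/(83.73 − j41.8)

Γ ≈ -0.434 − j0.716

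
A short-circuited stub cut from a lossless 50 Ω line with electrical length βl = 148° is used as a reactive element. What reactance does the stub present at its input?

tan(βl) = -0.625
For a short-circuited stub, Z_in = jZ_0·tan(βl)

X_in ≈ -31.2 Ω (capacitive)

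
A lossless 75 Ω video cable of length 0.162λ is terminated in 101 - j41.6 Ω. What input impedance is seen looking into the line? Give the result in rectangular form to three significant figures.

Z_in ≈ 43.8 − j8.2 Ω

βl = 2π × 0.162 = 58.3°
tan(βl) = tan(58.3°) = 1.62
Z_in = Z_0·(Z_L + jZ_0·tanβl)/(Z_0 + jZ_L·tanβl)
     = 75·(101 + j79.9)/(142 + j164)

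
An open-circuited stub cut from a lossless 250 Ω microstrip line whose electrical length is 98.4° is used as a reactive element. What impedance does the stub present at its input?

tan(βl) = -6.77
For an open-circuited stub, Z_in = −jZ_0·cot(βl) = −jZ_0/tan(βl)

Z_in ≈ +j36.9 Ω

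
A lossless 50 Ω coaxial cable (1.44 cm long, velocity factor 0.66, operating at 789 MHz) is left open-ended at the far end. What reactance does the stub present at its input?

λ = v/f = 0.66·c / 789 MHz = 0.251 m
βl = 2π·l/λ = 2π × 0.0574 = 20.7°
tan(βl) = 0.377
For an open-ended stub, Z_in = −jZ_0·cot(βl) = −jZ_0/tan(βl)

X_in ≈ -133 Ω (capacitive)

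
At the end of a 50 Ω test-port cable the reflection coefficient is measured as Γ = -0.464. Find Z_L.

Z_L = Z_0·(1 + Γ)/(1 − Γ) = 50·(0.536)/(1.46)

Z_L ≈ 18.3 Ω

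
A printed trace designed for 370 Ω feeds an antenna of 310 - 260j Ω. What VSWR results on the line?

Γ = (Z_L − Z_0)/(Z_L + Z_0) = (-60 − j260)/(680 − j260)
|Γ| = 267/728 = 0.367
VSWR = (1 + |Γ|)/(1 − |Γ|) = 1.37/0.633

VSWR ≈ 2.16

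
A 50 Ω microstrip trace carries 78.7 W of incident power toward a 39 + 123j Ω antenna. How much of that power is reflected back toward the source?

|Γ| = |(-11 + j123)/(89 + j123)| = 0.813
|Γ|² = 0.662
P_refl = |Γ|²·P_inc = 52.1 W, P_del = (1 − |Γ|²)·P_inc = 26.6 W

P_reflected ≈ 52.1 W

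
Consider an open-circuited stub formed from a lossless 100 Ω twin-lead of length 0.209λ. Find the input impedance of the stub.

Z_in ≈ −j26.3 Ω

βl = 2π × 0.209 = 75.2°
tan(βl) = 3.8
For an open-circuited stub, Z_in = −jZ_0·cot(βl) = −jZ_0/tan(βl)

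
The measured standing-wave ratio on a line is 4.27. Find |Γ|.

|Γ| = (S − 1)/(S + 1) = (4.27 − 1)/(4.27 + 1) = 3.27/5.27

|Γ| ≈ 0.62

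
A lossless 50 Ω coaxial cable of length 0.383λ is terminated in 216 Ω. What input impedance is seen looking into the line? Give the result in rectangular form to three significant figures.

Z_in ≈ 24.1 + j49.1 Ω

βl = 2π × 0.383 = 138°
tan(βl) = tan(138°) = -0.904
Z_in = Z_0·(Z_L + jZ_0·tanβl)/(Z_0 + jZ_L·tanβl)
     = 50·(216 − j45.2)/(50 − j195)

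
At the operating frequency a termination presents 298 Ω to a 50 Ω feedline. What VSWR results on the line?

For a purely resistive load, VSWR = R_L/Z_0 or Z_0/R_L (whichever > 1) = 298/50

VSWR ≈ 5.96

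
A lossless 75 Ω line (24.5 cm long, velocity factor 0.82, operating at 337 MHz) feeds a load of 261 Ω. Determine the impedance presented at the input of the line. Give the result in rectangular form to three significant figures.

Z_in ≈ 28.4 + j39.9 Ω

λ = v/f = 0.82·c / 337 MHz = 0.73 m
βl = 2π·l/λ = 2π × 0.336 = 121°
tan(βl) = tan(121°) = -1.68
Z_in = Z_0·(Z_L + jZ_0·tanβl)/(Z_0 + jZ_L·tanβl)
     = 75·(261 − j126)/(75 − j437)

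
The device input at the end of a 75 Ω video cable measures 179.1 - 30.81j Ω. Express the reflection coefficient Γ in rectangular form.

Γ ≈ 0.418 − j0.0705

Γ = (Z_L − Z_0)/(Z_L + Z_0) = (104.1 − j30.81)/(254.1 − j30.81)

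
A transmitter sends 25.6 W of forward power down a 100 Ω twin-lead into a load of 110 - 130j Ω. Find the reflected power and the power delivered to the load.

P_reflected ≈ 7.13 W; P_delivered ≈ 18.5 W

|Γ| = |(10 − j130)/(210 − j130)| = 0.528
|Γ|² = 0.279
P_refl = |Γ|²·P_inc = 7.13 W, P_del = (1 − |Γ|²)·P_inc = 18.5 W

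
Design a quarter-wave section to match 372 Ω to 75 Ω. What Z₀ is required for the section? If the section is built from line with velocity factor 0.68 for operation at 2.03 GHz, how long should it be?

Z_qwt = √(Z_0·R_L) = √(75 × 372) = √27900
λ = 0.68·c/f = 0.1 m, so l = λ/4 = 0.0251 m

Z_qwt ≈ 167 Ω; length ≈ 2.51 cm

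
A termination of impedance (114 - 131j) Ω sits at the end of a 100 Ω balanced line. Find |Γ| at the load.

Γ = (Z_L − Z_0)/(Z_L + Z_0) = (14 − j131)/(214 − j131)
|Γ| = 132/251

|Γ| ≈ 0.525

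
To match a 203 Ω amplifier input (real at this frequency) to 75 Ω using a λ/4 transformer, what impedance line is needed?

Z_qwt ≈ 123 Ω

Z_qwt = √(Z_0·R_L) = √(75 × 203) = √15220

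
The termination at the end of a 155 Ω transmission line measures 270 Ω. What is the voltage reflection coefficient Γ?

Γ = (Z_L − Z_0)/(Z_L + Z_0) = (270 − 155)/(270 + 155) = 115/425

Γ = 0.271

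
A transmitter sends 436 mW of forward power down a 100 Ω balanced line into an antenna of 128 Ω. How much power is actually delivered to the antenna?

Γ = (128 − 100)/(128 + 100) = 0.123
|Γ|² = 0.0151
P_refl = |Γ|²·P_inc = 6.58 mW, P_del = (1 − |Γ|²)·P_inc = 429 mW

P_delivered ≈ 429 mW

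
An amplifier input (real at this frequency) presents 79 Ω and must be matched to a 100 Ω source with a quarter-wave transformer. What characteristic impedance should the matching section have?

Z_qwt ≈ 88.9 Ω

Z_qwt = √(Z_0·R_L) = √(100 × 79) = √7900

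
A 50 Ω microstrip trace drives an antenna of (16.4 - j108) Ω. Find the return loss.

Γ = (-33.6 − j108)/(66.4 − j108), |Γ| = 0.892
RL = −20·log₁₀|Γ| = −20·log₁₀(0.892)

RL ≈ 0.991 dB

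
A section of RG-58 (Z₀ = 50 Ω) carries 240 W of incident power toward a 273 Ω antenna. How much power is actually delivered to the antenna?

P_delivered ≈ 126 W

Γ = (273 − 50)/(273 + 50) = 0.69
|Γ|² = 0.477
P_refl = |Γ|²·P_inc = 114 W, P_del = (1 − |Γ|²)·P_inc = 126 W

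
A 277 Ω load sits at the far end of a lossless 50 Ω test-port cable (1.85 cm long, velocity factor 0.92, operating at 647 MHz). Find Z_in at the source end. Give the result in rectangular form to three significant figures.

Z_in ≈ 87.9 − j122 Ω

λ = v/f = 0.92·c / 647 MHz = 0.427 m
βl = 2π·l/λ = 2π × 0.0434 = 15.6°
tan(βl) = tan(15.6°) = 0.279
Z_in = Z_0·(Z_L + jZ_0·tanβl)/(Z_0 + jZ_L·tanβl)
     = 50·(277 + j14)/(50 + j77.4)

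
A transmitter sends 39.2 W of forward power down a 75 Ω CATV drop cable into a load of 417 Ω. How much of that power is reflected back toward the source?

Γ = (417 − 75)/(417 + 75) = 0.695
|Γ|² = 0.483
P_refl = |Γ|²·P_inc = 18.9 W, P_del = (1 − |Γ|²)·P_inc = 20.3 W

P_reflected ≈ 18.9 W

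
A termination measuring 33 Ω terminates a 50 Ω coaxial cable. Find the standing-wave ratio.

VSWR ≈ 1.52

For a purely resistive load, VSWR = R_L/Z_0 or Z_0/R_L (whichever > 1) = 50/33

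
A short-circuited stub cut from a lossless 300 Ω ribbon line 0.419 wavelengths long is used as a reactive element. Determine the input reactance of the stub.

βl = 2π × 0.419 = 151°
tan(βl) = -0.558
For a short-circuited stub, Z_in = jZ_0·tan(βl)

X_in ≈ -167 Ω (capacitive)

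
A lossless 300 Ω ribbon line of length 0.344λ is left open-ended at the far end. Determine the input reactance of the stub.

X_in ≈ 201 Ω (inductive)

βl = 2π × 0.344 = 124°
tan(βl) = -1.49
For an open-ended stub, Z_in = −jZ_0·cot(βl) = −jZ_0/tan(βl)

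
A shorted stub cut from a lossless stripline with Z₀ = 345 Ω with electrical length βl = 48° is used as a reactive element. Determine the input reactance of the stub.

tan(βl) = 1.11
For a shorted stub, Z_in = jZ_0·tan(βl)

X_in ≈ 383 Ω (inductive)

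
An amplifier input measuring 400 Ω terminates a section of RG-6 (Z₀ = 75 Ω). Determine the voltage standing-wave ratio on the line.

VSWR ≈ 5.33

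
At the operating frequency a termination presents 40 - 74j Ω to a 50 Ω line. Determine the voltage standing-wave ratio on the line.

Γ = (Z_L − Z_0)/(Z_L + Z_0) = (-10 − j74)/(90 − j74)
|Γ| = 74.7/117 = 0.641
VSWR = (1 + |Γ|)/(1 − |Γ|) = 1.64/0.359

VSWR ≈ 4.57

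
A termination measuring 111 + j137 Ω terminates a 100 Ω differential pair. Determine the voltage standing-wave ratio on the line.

Γ = (Z_L − Z_0)/(Z_L + Z_0) = (11 + j137)/(211 + j137)
|Γ| = 137/252 = 0.546
VSWR = (1 + |Γ|)/(1 − |Γ|) = 1.55/0.454

VSWR ≈ 3.41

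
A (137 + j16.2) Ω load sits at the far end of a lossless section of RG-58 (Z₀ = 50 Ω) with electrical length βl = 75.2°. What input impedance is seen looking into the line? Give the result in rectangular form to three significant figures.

tan(βl) = tan(75.2°) = 3.78
Z_in = Z_0·(Z_L + jZ_0·tanβl)/(Z_0 + jZ_L·tanβl)
     = 50·(137 + j205)/(-11.3 + j519)

Z_in ≈ 19.5 − j13.6 Ω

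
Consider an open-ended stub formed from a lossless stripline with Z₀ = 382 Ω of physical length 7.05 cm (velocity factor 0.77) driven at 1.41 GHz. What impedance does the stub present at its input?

Z_in ≈ +j816 Ω

λ = v/f = 0.77·c / 1.41 GHz = 0.164 m
βl = 2π·l/λ = 2π × 0.43 = 155°
tan(βl) = -0.468
For an open-ended stub, Z_in = −jZ_0·cot(βl) = −jZ_0/tan(βl)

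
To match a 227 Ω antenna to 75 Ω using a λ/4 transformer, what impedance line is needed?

Z_qwt ≈ 130 Ω

Z_qwt = √(Z_0·R_L) = √(75 × 227) = √17020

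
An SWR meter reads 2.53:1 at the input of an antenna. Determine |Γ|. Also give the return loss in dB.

|Γ| ≈ 0.433; return loss ≈ 7.26 dB

|Γ| = (S − 1)/(S + 1) = (2.53 − 1)/(2.53 + 1) = 1.53/3.53
RL = −20·log₁₀|Γ| = −20·log₁₀(0.433)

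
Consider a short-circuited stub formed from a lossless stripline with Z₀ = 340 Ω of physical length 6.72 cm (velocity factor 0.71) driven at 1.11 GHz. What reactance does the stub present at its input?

λ = v/f = 0.71·c / 1.11 GHz = 0.192 m
βl = 2π·l/λ = 2π × 0.35 = 126°
tan(βl) = -1.37
For a short-circuited stub, Z_in = jZ_0·tan(βl)

X_in ≈ -467 Ω (capacitive)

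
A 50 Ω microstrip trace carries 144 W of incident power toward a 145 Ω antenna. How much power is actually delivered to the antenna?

P_delivered ≈ 110 W

Γ = (145 − 50)/(145 + 50) = 0.487
|Γ|² = 0.237
P_refl = |Γ|²·P_inc = 34.2 W, P_del = (1 − |Γ|²)·P_inc = 110 W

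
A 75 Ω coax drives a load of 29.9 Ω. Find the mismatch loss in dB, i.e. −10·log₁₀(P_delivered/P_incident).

mismatch loss ≈ 0.888 dB

Γ = (29.9 − 75)/(29.9 + 75) = -0.43
|Γ|² = 0.185, so P_del/P_inc = 1 − |Γ|² = 0.815
ML = −10·log₁₀(1 − |Γ|²)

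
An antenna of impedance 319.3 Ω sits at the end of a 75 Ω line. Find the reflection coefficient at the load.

Γ = 0.62

Γ = (Z_L − Z_0)/(Z_L + Z_0) = (319.3 − 75)/(319.3 + 75) = 244.3/394.3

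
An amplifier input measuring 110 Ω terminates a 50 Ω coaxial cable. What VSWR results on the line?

VSWR ≈ 2.2

For a purely resistive load, VSWR = R_L/Z_0 or Z_0/R_L (whichever > 1) = 110/50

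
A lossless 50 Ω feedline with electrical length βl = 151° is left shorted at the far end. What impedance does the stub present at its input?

tan(βl) = -0.554
For a shorted stub, Z_in = jZ_0·tan(βl)

Z_in ≈ −j27.7 Ω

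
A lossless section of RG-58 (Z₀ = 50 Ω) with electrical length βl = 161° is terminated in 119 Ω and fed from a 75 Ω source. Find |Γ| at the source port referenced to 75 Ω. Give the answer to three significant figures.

|Γ| ≈ 0.298

tan(βl) = -0.344
Z_in = Z_0·(Z_L + jZ_0·tanβl)/(Z_0 + jZ_L·tanβl) = 79.6 + j48 Ω
Γ_s = (Z_in − Z_s)/(Z_in + Z_s) = (4.63 + j48)/(155 + j48), |Γ_s| = 0.298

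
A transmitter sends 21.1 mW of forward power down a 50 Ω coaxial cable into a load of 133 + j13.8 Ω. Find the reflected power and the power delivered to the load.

|Γ| = |(83 + j13.8)/(183 + j13.8)| = 0.458
|Γ|² = 0.21
P_refl = |Γ|²·P_inc = 4.44 mW, P_del = (1 − |Γ|²)·P_inc = 16.7 mW

P_reflected ≈ 4.44 mW; P_delivered ≈ 16.7 mW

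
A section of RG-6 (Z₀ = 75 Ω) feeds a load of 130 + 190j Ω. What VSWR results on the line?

VSWR ≈ 5.84

Γ = (Z_L − Z_0)/(Z_L + Z_0) = (55 + j190)/(205 + j190)
|Γ| = 198/280 = 0.708
VSWR = (1 + |Γ|)/(1 − |Γ|) = 1.71/0.292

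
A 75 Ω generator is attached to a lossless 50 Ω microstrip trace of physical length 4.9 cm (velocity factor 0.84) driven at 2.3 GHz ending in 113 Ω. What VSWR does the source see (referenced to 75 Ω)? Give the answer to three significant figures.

λ = v/f = 0.84·c / 2.3 GHz = 0.11 m
βl = 2π·l/λ = 2π × 0.447 = 161°
tan(βl) = -0.344
Z_in = Z_0·(Z_L + jZ_0·tanβl)/(Z_0 + jZ_L·tanβl) = 78.7 + j44 Ω
Γ_s = (Z_in − Z_s)/(Z_in + Z_s) = (3.72 + j44)/(154 + j44), |Γ_s| = 0.276
VSWR = (1 + |Γ_s|)/(1 − |Γ_s|)

VSWR ≈ 1.76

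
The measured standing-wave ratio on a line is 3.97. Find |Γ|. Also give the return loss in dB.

|Γ| ≈ 0.598; return loss ≈ 4.47 dB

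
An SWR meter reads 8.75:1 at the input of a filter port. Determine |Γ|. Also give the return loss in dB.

|Γ| ≈ 0.795; return loss ≈ 1.99 dB

|Γ| = (S − 1)/(S + 1) = (8.75 − 1)/(8.75 + 1) = 7.75/9.75
RL = −20·log₁₀|Γ| = −20·log₁₀(0.795)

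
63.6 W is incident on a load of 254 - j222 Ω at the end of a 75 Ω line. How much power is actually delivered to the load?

P_delivered ≈ 30.8 W

|Γ| = |(179 − j222)/(329 − j222)| = 0.719
|Γ|² = 0.516
P_refl = |Γ|²·P_inc = 32.8 W, P_del = (1 − |Γ|²)·P_inc = 30.8 W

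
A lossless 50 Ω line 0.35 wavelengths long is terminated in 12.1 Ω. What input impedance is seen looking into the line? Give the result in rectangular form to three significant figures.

Z_in ≈ 31.5 − j58.3 Ω

βl = 2π × 0.35 = 126°
tan(βl) = tan(126°) = -1.38
Z_in = Z_0·(Z_L + jZ_0·tanβl)/(Z_0 + jZ_L·tanβl)
     = 50·(12.1 − j68.8)/(50 − j16.7)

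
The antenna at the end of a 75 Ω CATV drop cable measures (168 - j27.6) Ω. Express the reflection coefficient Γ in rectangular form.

Γ ≈ 0.391 − j0.0692

Γ = (Z_L − Z_0)/(Z_L + Z_0) = (93 − j27.6)/(243 − j27.6)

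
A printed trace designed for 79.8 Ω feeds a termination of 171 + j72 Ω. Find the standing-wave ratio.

Γ = (Z_L − Z_0)/(Z_L + Z_0) = (91.2 + j72)/(250.8 + j72)
|Γ| = 116/261 = 0.445
VSWR = (1 + |Γ|)/(1 − |Γ|) = 1.45/0.555

VSWR ≈ 2.61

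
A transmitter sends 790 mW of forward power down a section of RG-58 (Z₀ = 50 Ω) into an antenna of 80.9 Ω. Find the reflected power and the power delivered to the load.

Γ = (80.9 − 50)/(80.9 + 50) = 0.236
|Γ|² = 0.0557
P_refl = |Γ|²·P_inc = 44 mW, P_del = (1 − |Γ|²)·P_inc = 746 mW

P_reflected ≈ 44 mW; P_delivered ≈ 746 mW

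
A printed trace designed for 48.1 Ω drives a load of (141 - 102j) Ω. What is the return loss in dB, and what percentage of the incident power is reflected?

Γ = (92.9 − j102)/(189.1 − j102), |Γ| = 0.642
RL = −20·log₁₀(0.642) = 3.85 dB
P_refl/P_inc = |Γ|² = 0.412

RL ≈ 3.85 dB; 41.2% of incident power reflected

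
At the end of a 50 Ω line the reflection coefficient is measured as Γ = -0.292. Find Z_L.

Z_L = Z_0·(1 + Γ)/(1 − Γ) = 50·(0.708)/(1.29)

Z_L ≈ 27.4 Ω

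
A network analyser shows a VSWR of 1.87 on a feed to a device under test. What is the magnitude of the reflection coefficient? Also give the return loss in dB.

|Γ| ≈ 0.303; return loss ≈ 10.4 dB

|Γ| = (S − 1)/(S + 1) = (1.87 − 1)/(1.87 + 1) = 0.87/2.87
RL = −20·log₁₀|Γ| = −20·log₁₀(0.303)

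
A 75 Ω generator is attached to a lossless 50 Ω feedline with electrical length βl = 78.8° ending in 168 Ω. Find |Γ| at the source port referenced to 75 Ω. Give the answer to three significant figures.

|Γ| ≈ 0.663

tan(βl) = 5.05
Z_in = Z_0·(Z_L + jZ_0·tanβl)/(Z_0 + jZ_L·tanβl) = 15.4 − j8.99 Ω
Γ_s = (Z_in − Z_s)/(Z_in + Z_s) = (-59.6 − j8.99)/(90.4 − j8.99), |Γ_s| = 0.663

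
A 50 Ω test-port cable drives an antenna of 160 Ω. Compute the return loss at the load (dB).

RL ≈ 5.62 dB

Γ = (160 − 50)/(160 + 50) = 0.524
RL = −20·log₁₀|Γ| = −20·log₁₀(0.524)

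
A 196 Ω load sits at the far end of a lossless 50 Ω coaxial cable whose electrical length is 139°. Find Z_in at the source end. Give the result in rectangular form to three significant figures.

tan(βl) = tan(139°) = -0.869
Z_in = Z_0·(Z_L + jZ_0·tanβl)/(Z_0 + jZ_L·tanβl)
     = 50·(196 − j43.5)/(50 − j170)

Z_in ≈ 27.3 + j49.5 Ω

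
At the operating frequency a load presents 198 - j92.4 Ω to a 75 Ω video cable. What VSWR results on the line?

VSWR ≈ 3.29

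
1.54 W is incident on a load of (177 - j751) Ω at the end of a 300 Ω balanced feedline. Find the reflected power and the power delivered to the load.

P_reflected ≈ 1.13 W; P_delivered ≈ 0.413 W

|Γ| = |(-123 − j751)/(477 − j751)| = 0.855
|Γ|² = 0.732
P_refl = |Γ|²·P_inc = 1.13 W, P_del = (1 − |Γ|²)·P_inc = 0.413 W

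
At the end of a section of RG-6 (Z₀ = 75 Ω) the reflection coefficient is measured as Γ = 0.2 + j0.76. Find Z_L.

Z_L = Z_0·(1 + Γ)/(1 − Γ) = 75·(1.2 + j0.76)/(0.8 − j0.76)

Z_L ≈ 23.6 + j93.6 Ω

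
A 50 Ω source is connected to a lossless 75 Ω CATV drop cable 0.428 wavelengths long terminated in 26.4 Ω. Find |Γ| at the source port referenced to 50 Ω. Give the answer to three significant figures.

βl = 2π × 0.428 = 154°
tan(βl) = -0.486
Z_in = Z_0·(Z_L + jZ_0·tanβl)/(Z_0 + jZ_L·tanβl) = 31.7 − j31 Ω
Γ_s = (Z_in − Z_s)/(Z_in + Z_s) = (-18.3 − j31)/(81.7 − j31), |Γ_s| = 0.412

|Γ| ≈ 0.412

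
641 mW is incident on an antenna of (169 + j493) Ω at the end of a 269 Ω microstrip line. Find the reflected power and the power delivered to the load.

P_reflected ≈ 373 mW; P_delivered ≈ 268 mW

|Γ| = |(-100 + j493)/(438 + j493)| = 0.763
|Γ|² = 0.582
P_refl = |Γ|²·P_inc = 373 mW, P_del = (1 − |Γ|²)·P_inc = 268 mW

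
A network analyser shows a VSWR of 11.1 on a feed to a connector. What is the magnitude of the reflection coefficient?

|Γ| ≈ 0.835

|Γ| = (S − 1)/(S + 1) = (11.1 − 1)/(11.1 + 1) = 10.1/12.1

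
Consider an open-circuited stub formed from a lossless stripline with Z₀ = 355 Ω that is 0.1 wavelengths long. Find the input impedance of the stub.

Z_in ≈ −j489 Ω

βl = 2π × 0.1 = 36°
tan(βl) = 0.727
For an open-circuited stub, Z_in = −jZ_0·cot(βl) = −jZ_0/tan(βl)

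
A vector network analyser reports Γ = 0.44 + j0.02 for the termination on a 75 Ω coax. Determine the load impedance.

Z_L = Z_0·(1 + Γ)/(1 − Γ) = 75·(1.44 + j0.02)/(0.56 − j0.02)

Z_L ≈ 193 + j9.55 Ω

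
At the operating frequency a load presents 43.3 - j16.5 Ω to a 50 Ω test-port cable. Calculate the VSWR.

VSWR ≈ 1.46

Γ = (Z_L − Z_0)/(Z_L + Z_0) = (-6.7 − j16.5)/(93.3 − j16.5)
|Γ| = 17.8/94.7 = 0.188
VSWR = (1 + |Γ|)/(1 − |Γ|) = 1.19/0.812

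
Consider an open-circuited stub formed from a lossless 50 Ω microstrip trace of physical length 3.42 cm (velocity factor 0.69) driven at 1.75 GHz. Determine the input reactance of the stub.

λ = v/f = 0.69·c / 1.75 GHz = 0.118 m
βl = 2π·l/λ = 2π × 0.289 = 104°
tan(βl) = -3.99
For an open-circuited stub, Z_in = −jZ_0·cot(βl) = −jZ_0/tan(βl)

X_in ≈ 12.5 Ω (inductive)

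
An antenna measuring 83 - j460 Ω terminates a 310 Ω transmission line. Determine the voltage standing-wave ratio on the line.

VSWR ≈ 12.1

Γ = (Z_L − Z_0)/(Z_L + Z_0) = (-227 − j460)/(393 − j460)
|Γ| = 513/605 = 0.848
VSWR = (1 + |Γ|)/(1 − |Γ|) = 1.85/0.152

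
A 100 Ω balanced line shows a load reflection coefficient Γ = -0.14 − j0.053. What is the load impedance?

Z_L ≈ 75.1 − j8.14 Ω

Z_L = Z_0·(1 + Γ)/(1 − Γ) = 100·(0.86 − j0.053)/(1.14 + j0.053)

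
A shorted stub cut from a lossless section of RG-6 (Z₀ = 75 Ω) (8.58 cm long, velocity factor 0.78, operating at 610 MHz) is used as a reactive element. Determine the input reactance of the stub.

λ = v/f = 0.78·c / 610 MHz = 0.384 m
βl = 2π·l/λ = 2π × 0.224 = 80.5°
tan(βl) = 5.99
For a shorted stub, Z_in = jZ_0·tan(βl)

X_in ≈ 449 Ω (inductive)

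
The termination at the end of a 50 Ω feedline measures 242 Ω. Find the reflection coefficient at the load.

Γ = 0.658

Γ = (Z_L − Z_0)/(Z_L + Z_0) = (242 − 50)/(242 + 50) = 192/292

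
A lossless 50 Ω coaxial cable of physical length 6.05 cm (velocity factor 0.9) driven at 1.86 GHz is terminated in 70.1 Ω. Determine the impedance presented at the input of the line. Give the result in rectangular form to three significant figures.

λ = v/f = 0.9·c / 1.86 GHz = 0.145 m
βl = 2π·l/λ = 2π × 0.417 = 150°
tan(βl) = tan(150°) = -0.576
Z_in = Z_0·(Z_L + jZ_0·tanβl)/(Z_0 + jZ_L·tanβl)
     = 50·(70.1 − j28.8)/(50 − j40.4)

Z_in ≈ 56.5 + j16.8 Ω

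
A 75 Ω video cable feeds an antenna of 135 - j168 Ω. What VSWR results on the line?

Γ = (Z_L − Z_0)/(Z_L + Z_0) = (60 − j168)/(210 − j168)
|Γ| = 178/269 = 0.663
VSWR = (1 + |Γ|)/(1 − |Γ|) = 1.66/0.337

VSWR ≈ 4.94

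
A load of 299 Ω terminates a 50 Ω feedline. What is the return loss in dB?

Γ = (299 − 50)/(299 + 50) = 0.713
RL = −20·log₁₀|Γ| = −20·log₁₀(0.713)

RL ≈ 2.93 dB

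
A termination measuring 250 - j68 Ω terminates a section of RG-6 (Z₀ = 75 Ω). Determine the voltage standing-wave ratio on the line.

VSWR ≈ 3.6

Γ = (Z_L − Z_0)/(Z_L + Z_0) = (175 − j68)/(325 − j68)
|Γ| = 188/332 = 0.565
VSWR = (1 + |Γ|)/(1 − |Γ|) = 1.57/0.435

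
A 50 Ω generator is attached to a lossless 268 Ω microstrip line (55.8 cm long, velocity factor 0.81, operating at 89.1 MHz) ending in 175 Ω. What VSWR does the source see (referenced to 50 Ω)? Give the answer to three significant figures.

VSWR ≈ 7.84

λ = v/f = 0.81·c / 89.1 MHz = 2.73 m
βl = 2π·l/λ = 2π × 0.205 = 73.7°
tan(βl) = 3.41
Z_in = Z_0·(Z_L + jZ_0·tanβl)/(Z_0 + jZ_L·tanβl) = 371 + j88 Ω
Γ_s = (Z_in − Z_s)/(Z_in + Z_s) = (321 + j88)/(421 + j88), |Γ_s| = 0.774
VSWR = (1 + |Γ_s|)/(1 − |Γ_s|)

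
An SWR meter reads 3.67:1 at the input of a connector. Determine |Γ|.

|Γ| ≈ 0.572

|Γ| = (S − 1)/(S + 1) = (3.67 − 1)/(3.67 + 1) = 2.67/4.67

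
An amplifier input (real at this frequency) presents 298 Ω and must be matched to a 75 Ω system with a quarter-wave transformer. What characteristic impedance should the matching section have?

Z_qwt = √(Z_0·R_L) = √(75 × 298) = √22350

Z_qwt ≈ 149 Ω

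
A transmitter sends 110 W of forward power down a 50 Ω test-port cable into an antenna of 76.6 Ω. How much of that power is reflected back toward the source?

P_reflected ≈ 4.86 W

Γ = (76.6 − 50)/(76.6 + 50) = 0.21
|Γ|² = 0.0441
P_refl = |Γ|²·P_inc = 4.86 W, P_del = (1 − |Γ|²)·P_inc = 105 W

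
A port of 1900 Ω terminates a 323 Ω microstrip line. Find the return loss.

RL ≈ 2.98 dB

Γ = (1900 − 323)/(1900 + 323) = 0.709
RL = −20·log₁₀|Γ| = −20·log₁₀(0.709)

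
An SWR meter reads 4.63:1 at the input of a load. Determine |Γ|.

|Γ| ≈ 0.645

|Γ| = (S − 1)/(S + 1) = (4.63 − 1)/(4.63 + 1) = 3.63/5.63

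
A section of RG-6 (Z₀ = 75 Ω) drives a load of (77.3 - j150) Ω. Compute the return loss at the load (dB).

Γ = (2.3 − j150)/(152.3 − j150), |Γ| = 0.702
RL = −20·log₁₀|Γ| = −20·log₁₀(0.702)

RL ≈ 3.08 dB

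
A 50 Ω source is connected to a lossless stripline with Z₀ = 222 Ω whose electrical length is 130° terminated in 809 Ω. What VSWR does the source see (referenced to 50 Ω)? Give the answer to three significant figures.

VSWR ≈ 7.78

tan(βl) = -1.19
Z_in = Z_0·(Z_L + jZ_0·tanβl)/(Z_0 + jZ_L·tanβl) = 98.6 + j164 Ω
Γ_s = (Z_in − Z_s)/(Z_in + Z_s) = (48.6 + j164)/(149 + j164), |Γ_s| = 0.772
VSWR = (1 + |Γ_s|)/(1 − |Γ_s|)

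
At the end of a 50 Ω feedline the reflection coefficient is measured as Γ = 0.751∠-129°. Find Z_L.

Z_L ≈ 8.69 − j23.3 Ω

Z_L = Z_0·(1 + Γ)/(1 − Γ) = 50·(0.527 − j0.584)/(1.47 + j0.584)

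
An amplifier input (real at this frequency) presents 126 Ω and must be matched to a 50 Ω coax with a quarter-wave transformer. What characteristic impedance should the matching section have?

Z_qwt = √(Z_0·R_L) = √(50 × 126) = √6300

Z_qwt ≈ 79.4 Ω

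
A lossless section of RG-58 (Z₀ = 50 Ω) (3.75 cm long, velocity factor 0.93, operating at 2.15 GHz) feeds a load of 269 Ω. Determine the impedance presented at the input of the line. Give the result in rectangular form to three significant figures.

Z_in ≈ 9.85 + j12 Ω

λ = v/f = 0.93·c / 2.15 GHz = 0.13 m
βl = 2π·l/λ = 2π × 0.289 = 104°
tan(βl) = tan(104°) = -4
Z_in = Z_0·(Z_L + jZ_0·tanβl)/(Z_0 + jZ_L·tanβl)
     = 50·(269 − j200)/(50 − j1080)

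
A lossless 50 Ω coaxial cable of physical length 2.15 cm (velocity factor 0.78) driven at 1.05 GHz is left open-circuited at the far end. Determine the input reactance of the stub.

X_in ≈ -72.1 Ω (capacitive)

λ = v/f = 0.78·c / 1.05 GHz = 0.223 m
βl = 2π·l/λ = 2π × 0.0965 = 34.7°
tan(βl) = 0.693
For an open-circuited stub, Z_in = −jZ_0·cot(βl) = −jZ_0/tan(βl)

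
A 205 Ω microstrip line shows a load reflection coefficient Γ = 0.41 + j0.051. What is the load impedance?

Z_L ≈ 485 + j59.6 Ω

Z_L = Z_0·(1 + Γ)/(1 − Γ) = 205·(1.41 + j0.051)/(0.59 − j0.051)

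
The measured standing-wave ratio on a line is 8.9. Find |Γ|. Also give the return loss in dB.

|Γ| = (S − 1)/(S + 1) = (8.9 − 1)/(8.9 + 1) = 7.9/9.9
RL = −20·log₁₀|Γ| = −20·log₁₀(0.798)

|Γ| ≈ 0.798; return loss ≈ 1.96 dB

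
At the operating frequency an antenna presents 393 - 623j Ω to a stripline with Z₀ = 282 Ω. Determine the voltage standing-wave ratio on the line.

VSWR ≈ 5.43

Γ = (Z_L − Z_0)/(Z_L + Z_0) = (111 − j623)/(675 − j623)
|Γ| = 633/919 = 0.689
VSWR = (1 + |Γ|)/(1 − |Γ|) = 1.69/0.311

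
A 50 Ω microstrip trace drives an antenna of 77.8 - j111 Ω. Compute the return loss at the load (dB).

RL ≈ 3.4 dB

Γ = (27.8 − j111)/(127.8 − j111), |Γ| = 0.676
RL = −20·log₁₀|Γ| = −20·log₁₀(0.676)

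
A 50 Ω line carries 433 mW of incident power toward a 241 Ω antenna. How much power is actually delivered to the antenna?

P_delivered ≈ 246 mW

Γ = (241 − 50)/(241 + 50) = 0.656
|Γ|² = 0.431
P_refl = |Γ|²·P_inc = 187 mW, P_del = (1 − |Γ|²)·P_inc = 246 mW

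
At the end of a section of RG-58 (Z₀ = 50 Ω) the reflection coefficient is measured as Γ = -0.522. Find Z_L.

Z_L = Z_0·(1 + Γ)/(1 − Γ) = 50·(0.478)/(1.52)

Z_L ≈ 15.7 Ω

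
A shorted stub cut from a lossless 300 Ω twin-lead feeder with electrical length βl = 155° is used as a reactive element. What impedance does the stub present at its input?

tan(βl) = -0.466
For a shorted stub, Z_in = jZ_0·tan(βl)

Z_in ≈ −j140 Ω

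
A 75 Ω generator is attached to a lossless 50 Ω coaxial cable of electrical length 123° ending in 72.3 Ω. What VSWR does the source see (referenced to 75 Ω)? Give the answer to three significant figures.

tan(βl) = -1.54
Z_in = Z_0·(Z_L + jZ_0·tanβl)/(Z_0 + jZ_L·tanβl) = 40.9 + j14.1 Ω
Γ_s = (Z_in − Z_s)/(Z_in + Z_s) = (-34.1 + j14.1)/(116 + j14.1), |Γ_s| = 0.316
VSWR = (1 + |Γ_s|)/(1 − |Γ_s|)

VSWR ≈ 1.92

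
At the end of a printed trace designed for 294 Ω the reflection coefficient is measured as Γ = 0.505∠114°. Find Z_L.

Z_L ≈ 131 + j163 Ω

Z_L = Z_0·(1 + Γ)/(1 − Γ) = 294·(0.795 + j0.461)/(1.21 − j0.461)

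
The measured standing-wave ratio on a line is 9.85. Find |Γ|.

|Γ| ≈ 0.816

|Γ| = (S − 1)/(S + 1) = (9.85 − 1)/(9.85 + 1) = 8.85/10.8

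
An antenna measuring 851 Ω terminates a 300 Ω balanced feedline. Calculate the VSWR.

VSWR ≈ 2.84

Γ = (851 − 300)/(851 + 300) = 0.479
VSWR = (1 + 0.479)/(1 − 0.479)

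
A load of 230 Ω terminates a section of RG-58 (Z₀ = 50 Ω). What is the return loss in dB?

RL ≈ 3.84 dB

Γ = (230 − 50)/(230 + 50) = 0.643
RL = −20·log₁₀|Γ| = −20·log₁₀(0.643)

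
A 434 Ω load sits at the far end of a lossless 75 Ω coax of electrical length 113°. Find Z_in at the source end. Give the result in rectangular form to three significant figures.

tan(βl) = tan(113°) = -2.36
Z_in = Z_0·(Z_L + jZ_0·tanβl)/(Z_0 + jZ_L·tanβl)
     = 75·(434 − j177)/(75 − j1020)

Z_in ≈ 15.2 + j30.7 Ω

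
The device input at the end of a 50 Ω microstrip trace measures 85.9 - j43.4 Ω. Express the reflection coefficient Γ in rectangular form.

Γ = (Z_L − Z_0)/(Z_L + Z_0) = (35.9 − j43.4)/(135.9 − j43.4)

Γ ≈ 0.332 − j0.213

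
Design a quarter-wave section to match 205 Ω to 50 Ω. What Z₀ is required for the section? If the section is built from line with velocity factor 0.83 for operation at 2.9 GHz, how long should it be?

Z_qwt = √(Z_0·R_L) = √(50 × 205) = √10250
λ = 0.83·c/f = 0.0859 m, so l = λ/4 = 0.0215 m

Z_qwt ≈ 101 Ω; length ≈ 2.15 cm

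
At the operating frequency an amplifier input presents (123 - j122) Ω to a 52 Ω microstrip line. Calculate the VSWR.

VSWR ≈ 4.91

Γ = (Z_L − Z_0)/(Z_L + Z_0) = (71 − j122)/(175 − j122)
|Γ| = 141/213 = 0.662
VSWR = (1 + |Γ|)/(1 − |Γ|) = 1.66/0.338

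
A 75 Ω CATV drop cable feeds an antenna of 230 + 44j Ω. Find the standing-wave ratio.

VSWR ≈ 3.19

Γ = (Z_L − Z_0)/(Z_L + Z_0) = (155 + j44)/(305 + j44)
|Γ| = 161/308 = 0.523
VSWR = (1 + |Γ|)/(1 − |Γ|) = 1.52/0.477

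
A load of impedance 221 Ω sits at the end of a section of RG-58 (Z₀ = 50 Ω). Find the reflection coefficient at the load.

Γ = 0.631

Γ = (Z_L − Z_0)/(Z_L + Z_0) = (221 − 50)/(221 + 50) = 171/271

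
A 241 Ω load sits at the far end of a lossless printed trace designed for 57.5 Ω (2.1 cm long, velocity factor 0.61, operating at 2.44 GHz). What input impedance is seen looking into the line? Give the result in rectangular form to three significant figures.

λ = v/f = 0.61·c / 2.44 GHz = 0.075 m
βl = 2π·l/λ = 2π × 0.28 = 101°
tan(βl) = tan(101°) = -5.24
Z_in = Z_0·(Z_L + jZ_0·tanβl)/(Z_0 + jZ_L·tanβl)
     = 57.5·(241 − j301)/(57.5 − j1260)

Z_in ≈ 14.2 + j10.3 Ω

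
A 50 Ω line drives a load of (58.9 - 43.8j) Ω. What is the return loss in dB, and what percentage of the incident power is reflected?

RL ≈ 8.39 dB; 14.5% of incident power reflected

Γ = (8.9 − j43.8)/(108.9 − j43.8), |Γ| = 0.381
RL = −20·log₁₀(0.381) = 8.39 dB
P_refl/P_inc = |Γ|² = 0.145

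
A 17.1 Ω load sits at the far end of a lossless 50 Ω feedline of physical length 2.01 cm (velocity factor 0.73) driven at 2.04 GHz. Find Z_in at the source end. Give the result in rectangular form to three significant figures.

λ = v/f = 0.73·c / 2.04 GHz = 0.107 m
βl = 2π·l/λ = 2π × 0.187 = 67.4°
tan(βl) = tan(67.4°) = 2.4
Z_in = Z_0·(Z_L + jZ_0·tanβl)/(Z_0 + jZ_L·tanβl)
     = 50·(17.1 + j120)/(50 + j41.1)

Z_in ≈ 69.1 + j63.3 Ω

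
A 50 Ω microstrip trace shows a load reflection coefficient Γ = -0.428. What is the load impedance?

Z_L = Z_0·(1 + Γ)/(1 − Γ) = 50·(0.572)/(1.43)

Z_L ≈ 20 Ω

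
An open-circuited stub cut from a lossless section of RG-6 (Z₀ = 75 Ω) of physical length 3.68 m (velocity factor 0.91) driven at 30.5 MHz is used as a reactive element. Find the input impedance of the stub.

λ = v/f = 0.91·c / 30.5 MHz = 8.95 m
βl = 2π·l/λ = 2π × 0.411 = 148°
tan(βl) = -0.625
For an open-circuited stub, Z_in = −jZ_0·cot(βl) = −jZ_0/tan(βl)

Z_in ≈ +j120 Ω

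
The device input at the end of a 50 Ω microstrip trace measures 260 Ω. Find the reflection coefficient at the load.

Γ = (Z_L − Z_0)/(Z_L + Z_0) = (260 − 50)/(260 + 50) = 210/310

Γ = 0.677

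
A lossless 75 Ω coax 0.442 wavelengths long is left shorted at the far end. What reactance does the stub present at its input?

X_in ≈ -28.6 Ω (capacitive)

βl = 2π × 0.442 = 159°
tan(βl) = -0.381
For a shorted stub, Z_in = jZ_0·tan(βl)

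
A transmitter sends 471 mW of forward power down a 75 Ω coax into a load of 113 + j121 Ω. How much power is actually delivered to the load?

|Γ| = |(38 + j121)/(188 + j121)| = 0.567
|Γ|² = 0.322
P_refl = |Γ|²·P_inc = 152 mW, P_del = (1 − |Γ|²)·P_inc = 319 mW

P_delivered ≈ 319 mW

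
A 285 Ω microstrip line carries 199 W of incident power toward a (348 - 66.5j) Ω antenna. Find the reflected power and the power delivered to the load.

|Γ| = |(63 − j66.5)/(633 − j66.5)| = 0.144
|Γ|² = 0.0207
P_refl = |Γ|²·P_inc = 4.12 W, P_del = (1 − |Γ|²)·P_inc = 195 W

P_reflected ≈ 4.12 W; P_delivered ≈ 195 W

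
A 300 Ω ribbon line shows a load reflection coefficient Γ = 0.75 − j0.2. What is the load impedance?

Z_L ≈ 1160 − j1170 Ω

Z_L = Z_0·(1 + Γ)/(1 − Γ) = 300·(1.75 − j0.2)/(0.25 + j0.2)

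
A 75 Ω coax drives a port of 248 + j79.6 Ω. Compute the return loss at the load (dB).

RL ≈ 4.85 dB

Γ = (173 + j79.6)/(323 + j79.6), |Γ| = 0.572
RL = −20·log₁₀|Γ| = −20·log₁₀(0.572)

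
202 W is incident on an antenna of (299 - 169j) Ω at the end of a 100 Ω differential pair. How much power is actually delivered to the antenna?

|Γ| = |(199 − j169)/(399 − j169)| = 0.603
|Γ|² = 0.363
P_refl = |Γ|²·P_inc = 73.3 W, P_del = (1 − |Γ|²)·P_inc = 129 W

P_delivered ≈ 129 W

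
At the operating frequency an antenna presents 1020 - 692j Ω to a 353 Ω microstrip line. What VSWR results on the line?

VSWR ≈ 4.33

Γ = (Z_L − Z_0)/(Z_L + Z_0) = (667 − j692)/(1373 − j692)
|Γ| = 961/1540 = 0.625
VSWR = (1 + |Γ|)/(1 − |Γ|) = 1.63/0.375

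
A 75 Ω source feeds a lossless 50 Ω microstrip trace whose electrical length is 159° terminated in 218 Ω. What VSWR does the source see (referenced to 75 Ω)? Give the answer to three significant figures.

tan(βl) = -0.384
Z_in = Z_0·(Z_L + jZ_0·tanβl)/(Z_0 + jZ_L·tanβl) = 65.8 + j90.9 Ω
Γ_s = (Z_in − Z_s)/(Z_in + Z_s) = (-9.2 + j90.9)/(141 + j90.9), |Γ_s| = 0.545
VSWR = (1 + |Γ_s|)/(1 − |Γ_s|)

VSWR ≈ 3.4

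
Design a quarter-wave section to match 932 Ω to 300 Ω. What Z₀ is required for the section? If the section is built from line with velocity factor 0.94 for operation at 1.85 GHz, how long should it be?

Z_qwt = √(Z_0·R_L) = √(300 × 932) = √279600
λ = 0.94·c/f = 0.152 m, so l = λ/4 = 0.0381 m

Z_qwt ≈ 529 Ω; length ≈ 3.81 cm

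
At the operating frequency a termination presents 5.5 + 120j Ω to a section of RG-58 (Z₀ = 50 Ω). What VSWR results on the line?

Γ = (Z_L − Z_0)/(Z_L + Z_0) = (-44.5 + j120)/(55.5 + j120)
|Γ| = 128/132 = 0.968
VSWR = (1 + |Γ|)/(1 − |Γ|) = 1.97/0.032

VSWR ≈ 61.5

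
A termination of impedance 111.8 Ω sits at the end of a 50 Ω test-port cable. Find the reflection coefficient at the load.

Γ = (Z_L − Z_0)/(Z_L + Z_0) = (111.8 − 50)/(111.8 + 50) = 61.8/161.8

Γ = 0.382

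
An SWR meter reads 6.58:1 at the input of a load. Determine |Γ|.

|Γ| ≈ 0.736

|Γ| = (S − 1)/(S + 1) = (6.58 − 1)/(6.58 + 1) = 5.58/7.58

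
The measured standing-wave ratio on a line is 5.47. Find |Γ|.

|Γ| ≈ 0.691

|Γ| = (S − 1)/(S + 1) = (5.47 − 1)/(5.47 + 1) = 4.47/6.47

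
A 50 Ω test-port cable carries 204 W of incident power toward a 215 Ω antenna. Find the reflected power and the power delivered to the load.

Γ = (215 − 50)/(215 + 50) = 0.623
|Γ|² = 0.388
P_refl = |Γ|²·P_inc = 79.1 W, P_del = (1 − |Γ|²)·P_inc = 125 W

P_reflected ≈ 79.1 W; P_delivered ≈ 125 W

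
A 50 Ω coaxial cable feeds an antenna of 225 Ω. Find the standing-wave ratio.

VSWR ≈ 4.5

For a purely resistive load, VSWR = R_L/Z_0 or Z_0/R_L (whichever > 1) = 225/50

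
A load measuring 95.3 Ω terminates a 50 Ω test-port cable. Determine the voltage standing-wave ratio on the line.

VSWR ≈ 1.91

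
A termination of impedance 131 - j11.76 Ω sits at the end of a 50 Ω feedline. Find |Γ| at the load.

|Γ| ≈ 0.451

Γ = (Z_L − Z_0)/(Z_L + Z_0) = (81 − j11.76)/(181 − j11.76)
|Γ| = 81.8/181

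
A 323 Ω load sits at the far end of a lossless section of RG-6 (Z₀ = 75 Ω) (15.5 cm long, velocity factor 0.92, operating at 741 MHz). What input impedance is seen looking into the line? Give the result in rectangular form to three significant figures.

Z_in ≈ 59.4 + j105 Ω

λ = v/f = 0.92·c / 741 MHz = 0.372 m
βl = 2π·l/λ = 2π × 0.416 = 150°
tan(βl) = tan(150°) = -0.582
Z_in = Z_0·(Z_L + jZ_0·tanβl)/(Z_0 + jZ_L·tanβl)
     = 75·(323 − j43.6)/(75 − j188)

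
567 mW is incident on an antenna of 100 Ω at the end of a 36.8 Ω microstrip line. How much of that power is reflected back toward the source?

P_reflected ≈ 121 mW

Γ = (100 − 36.8)/(100 + 36.8) = 0.462
|Γ|² = 0.213
P_refl = |Γ|²·P_inc = 121 mW, P_del = (1 − |Γ|²)·P_inc = 446 mW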